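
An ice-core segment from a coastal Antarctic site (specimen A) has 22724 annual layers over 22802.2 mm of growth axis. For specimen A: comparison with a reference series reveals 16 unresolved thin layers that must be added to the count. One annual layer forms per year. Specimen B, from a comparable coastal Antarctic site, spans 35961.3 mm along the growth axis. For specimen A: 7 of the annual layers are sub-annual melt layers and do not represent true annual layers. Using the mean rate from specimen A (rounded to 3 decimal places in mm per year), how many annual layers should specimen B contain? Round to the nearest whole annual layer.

Specimen A: true annual layer count = 22724 − 7 + 16 = 22733.
A: Extension rate ≈ 22802.2 / 22733 = 1.003 mm/year.
For B, 35961.3 / 1.003 = 35853.74 years ≈ 35854 annual layers.

35854 annual layers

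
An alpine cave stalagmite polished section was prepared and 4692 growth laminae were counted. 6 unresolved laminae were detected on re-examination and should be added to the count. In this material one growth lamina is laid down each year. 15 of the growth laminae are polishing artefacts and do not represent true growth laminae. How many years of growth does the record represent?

Adjusted count: 4692 − 15 + 6 = 4683 growth laminae.
One growth lamina per year makes the duration 4683 years.

4683 yr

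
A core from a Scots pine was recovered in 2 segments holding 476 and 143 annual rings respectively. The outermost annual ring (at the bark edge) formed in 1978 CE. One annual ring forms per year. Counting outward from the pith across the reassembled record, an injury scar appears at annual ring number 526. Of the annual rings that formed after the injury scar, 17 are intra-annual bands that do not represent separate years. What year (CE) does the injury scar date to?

Total annual rings = 476 + 143 = 619.
The injury scar sits at annual ring 526 from the pith, so 619 − 526 = 93 annual rings formed after it.
93 − 17 false = 76 true annual rings after the injury scar.
The annual ring at the bark edge is 1978 CE, so the injury scar dates to 1978 − 76 = 1902 CE.

1902 CE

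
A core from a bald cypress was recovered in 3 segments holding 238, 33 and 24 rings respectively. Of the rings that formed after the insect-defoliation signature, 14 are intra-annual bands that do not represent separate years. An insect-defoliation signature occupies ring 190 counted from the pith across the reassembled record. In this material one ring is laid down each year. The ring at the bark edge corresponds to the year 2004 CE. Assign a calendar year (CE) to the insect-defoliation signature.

Total rings = 238 + 33 + 24 = 295.
Between ring 190 and the bark edge there are 295 − 190 = 105 rings.
Excluding 14 false rings: 105 − 14 = 91.
2004 − 91 = 1913 CE.

1913 CE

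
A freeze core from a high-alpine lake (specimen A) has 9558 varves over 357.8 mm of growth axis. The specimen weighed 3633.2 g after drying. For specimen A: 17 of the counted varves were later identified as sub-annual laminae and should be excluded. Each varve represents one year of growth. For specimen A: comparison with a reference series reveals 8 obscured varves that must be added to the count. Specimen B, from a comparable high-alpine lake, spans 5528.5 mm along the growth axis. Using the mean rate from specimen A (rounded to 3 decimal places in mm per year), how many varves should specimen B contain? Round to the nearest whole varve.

149419 varves

Specimen A: after corrections the count is 9558 − 17 + 8 = 9549 varves.
A: 357.8 mm over 9549 years gives 357.8 / 9549 ≈ 0.037 mm per year.
For B, 5528.5 / 0.037 = 149418.92 years ≈ 149419 varves.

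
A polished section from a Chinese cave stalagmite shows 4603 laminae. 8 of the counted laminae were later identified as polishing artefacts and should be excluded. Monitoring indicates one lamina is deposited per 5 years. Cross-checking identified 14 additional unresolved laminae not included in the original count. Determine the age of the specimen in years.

True lamina count = 4603 − 8 + 14 = 4609.
4609 laminae at 5 years each span 4609 × 5 = 23045 years.

23045 years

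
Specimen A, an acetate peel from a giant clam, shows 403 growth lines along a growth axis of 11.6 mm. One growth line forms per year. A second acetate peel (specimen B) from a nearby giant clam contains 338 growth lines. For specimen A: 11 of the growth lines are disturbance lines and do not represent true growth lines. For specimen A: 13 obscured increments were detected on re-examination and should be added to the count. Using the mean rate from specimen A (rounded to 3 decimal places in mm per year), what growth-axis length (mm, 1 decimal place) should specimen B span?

Specimen A: after corrections the count is 403 − 11 + 13 = 405 growth lines.
A: Extension rate ≈ 11.6 / 405 = 0.029 mm/year.
For B, 0.029 mm/year × 338 years = 9.8 mm.

9.8 mm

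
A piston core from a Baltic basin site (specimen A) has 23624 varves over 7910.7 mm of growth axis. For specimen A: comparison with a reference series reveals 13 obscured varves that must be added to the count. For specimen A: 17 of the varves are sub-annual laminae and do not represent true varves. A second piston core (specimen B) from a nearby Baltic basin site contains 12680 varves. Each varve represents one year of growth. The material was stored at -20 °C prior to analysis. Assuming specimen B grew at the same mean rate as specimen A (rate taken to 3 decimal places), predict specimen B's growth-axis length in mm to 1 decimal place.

Specimen A: after corrections the count is 23624 − 17 + 13 = 23620 varves.
A: 7910.7 mm over 23620 years gives 7910.7 / 23620 ≈ 0.335 mm/year.
Length of B = 0.335 × 12680 = 4247.8 mm.

4247.8 mm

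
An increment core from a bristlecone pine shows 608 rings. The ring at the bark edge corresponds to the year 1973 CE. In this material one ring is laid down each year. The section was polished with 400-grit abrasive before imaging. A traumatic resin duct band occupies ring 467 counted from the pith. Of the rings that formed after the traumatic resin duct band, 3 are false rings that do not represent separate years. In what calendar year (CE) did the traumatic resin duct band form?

608 − 467 = 141 rings lie beyond the traumatic resin duct band toward the bark edge.
Excluding 3 false rings: 141 − 3 = 138.
1973 − 138 = 1835 CE.

1835 CE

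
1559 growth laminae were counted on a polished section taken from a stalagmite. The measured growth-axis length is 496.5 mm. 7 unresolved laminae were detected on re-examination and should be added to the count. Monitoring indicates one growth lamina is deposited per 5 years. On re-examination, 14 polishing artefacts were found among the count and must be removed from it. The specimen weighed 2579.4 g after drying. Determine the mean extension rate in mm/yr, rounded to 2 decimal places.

0.06 mm/yr

Correcting the raw count gives 1559 − 14 + 7 = 1552 true growth laminae.
Multiplying by 5 years per growth lamina: 1552 × 5 = 7760 years.
496.5 mm over 7760 years gives 496.5 / 7760 ≈ 0.06 mm/yr.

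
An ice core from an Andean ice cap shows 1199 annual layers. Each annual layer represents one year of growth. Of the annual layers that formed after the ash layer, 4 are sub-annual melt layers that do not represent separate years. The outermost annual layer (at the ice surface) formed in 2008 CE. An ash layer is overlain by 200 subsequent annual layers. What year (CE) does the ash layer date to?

1812 CE

There are 200 annual layers younger than the ash layer.
Removing the 4 false annual layers leaves 200 − 4 = 196 true annual layers beyond the ash layer.
Counting back 196 years from 2008 CE places the ash layer in 2008 − 196 = 1812 CE.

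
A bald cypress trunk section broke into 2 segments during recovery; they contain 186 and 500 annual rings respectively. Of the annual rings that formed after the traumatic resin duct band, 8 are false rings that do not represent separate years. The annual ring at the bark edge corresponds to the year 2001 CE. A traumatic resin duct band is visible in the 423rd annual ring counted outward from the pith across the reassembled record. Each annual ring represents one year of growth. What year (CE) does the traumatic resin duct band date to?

Total annual rings = 186 + 500 = 686.
686 − 423 = 263 annual rings lie beyond the traumatic resin duct band toward the bark edge.
Excluding 8 false annual rings: 263 − 8 = 255.
The annual ring at the bark edge is 2001 CE, so the traumatic resin duct band dates to 2001 − 255 = 1746 CE.

1746 CE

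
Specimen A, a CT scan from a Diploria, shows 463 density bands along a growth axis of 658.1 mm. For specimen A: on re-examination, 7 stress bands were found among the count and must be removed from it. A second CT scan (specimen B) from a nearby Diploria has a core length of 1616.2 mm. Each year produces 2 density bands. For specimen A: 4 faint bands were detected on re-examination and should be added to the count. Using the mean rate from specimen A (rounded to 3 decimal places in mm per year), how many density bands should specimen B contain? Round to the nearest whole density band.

1130 density bands

Specimen A: true density band count = 463 − 7 + 4 = 460.
Specimen A: dividing by 2 density bands per year: 460 / 2 = 230 years.
A: 658.1 mm over 230 years gives 658.1 / 230 ≈ 2.861 mm/year.
For B, 1616.2 / 2.861 = 564.91 years; at 2 density bands per year that is 564.91 × 2 ≈ 1130 density bands.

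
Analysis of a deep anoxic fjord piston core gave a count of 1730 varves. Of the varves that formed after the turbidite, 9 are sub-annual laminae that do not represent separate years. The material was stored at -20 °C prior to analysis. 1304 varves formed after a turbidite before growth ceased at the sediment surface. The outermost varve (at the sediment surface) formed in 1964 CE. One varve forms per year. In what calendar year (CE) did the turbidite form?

669 CE

1304 varves post-date the turbidite.
Removing the 9 false varves leaves 1304 − 9 = 1295 true varves beyond the turbidite.
The varve at the sediment surface is 1964 CE, so the turbidite dates to 1964 − 1295 = 669 CE.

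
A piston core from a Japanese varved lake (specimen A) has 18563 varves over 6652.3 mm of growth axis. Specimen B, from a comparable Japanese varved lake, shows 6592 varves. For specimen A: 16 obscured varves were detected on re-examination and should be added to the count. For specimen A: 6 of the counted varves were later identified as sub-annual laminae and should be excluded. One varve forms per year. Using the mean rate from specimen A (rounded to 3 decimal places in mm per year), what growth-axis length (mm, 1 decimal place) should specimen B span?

Specimen A: after corrections the count is 18563 − 6 + 16 = 18573 varves.
A: Extension rate ≈ 6652.3 / 18573 = 0.358 mm/year.
For B, 0.358 mm/year × 6592 years = 2359.9 mm.

2359.9 mm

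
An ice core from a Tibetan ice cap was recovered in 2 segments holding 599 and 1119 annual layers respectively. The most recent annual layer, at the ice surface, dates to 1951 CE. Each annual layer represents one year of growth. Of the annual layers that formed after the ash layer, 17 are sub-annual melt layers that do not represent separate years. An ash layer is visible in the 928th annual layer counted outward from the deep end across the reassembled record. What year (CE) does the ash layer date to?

1178 CE

Total annual layers = 599 + 1119 = 1718.
The ash layer sits at annual layer 928 from the deep end, so 1718 − 928 = 790 annual layers formed after it.
Excluding 17 false annual layers: 790 − 17 = 773.
1951 − 773 = 1178 CE.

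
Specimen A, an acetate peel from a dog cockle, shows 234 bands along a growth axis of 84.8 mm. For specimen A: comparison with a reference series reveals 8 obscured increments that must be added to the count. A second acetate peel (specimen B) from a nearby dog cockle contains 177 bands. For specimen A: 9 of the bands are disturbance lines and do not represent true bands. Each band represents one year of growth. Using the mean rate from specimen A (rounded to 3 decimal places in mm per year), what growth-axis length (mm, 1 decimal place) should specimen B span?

64.4 mm

Specimen A: after corrections the count is 234 − 9 + 8 = 233 bands.
A: Mean rate = 84.8 mm / 233 years ≈ 0.364 mm per year.
B's length ≈ 0.364 × 177 = 64.4 mm.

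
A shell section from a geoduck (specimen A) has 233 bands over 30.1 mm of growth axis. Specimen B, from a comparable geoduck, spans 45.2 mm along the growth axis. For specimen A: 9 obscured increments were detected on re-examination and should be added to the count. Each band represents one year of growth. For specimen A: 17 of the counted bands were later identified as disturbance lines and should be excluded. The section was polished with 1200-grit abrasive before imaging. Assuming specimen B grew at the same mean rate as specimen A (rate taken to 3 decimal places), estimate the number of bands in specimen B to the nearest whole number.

337 bands

Specimen A: adjusted count: 233 − 17 + 9 = 225 bands.
A: 30.1 mm over 225 years gives 30.1 / 225 ≈ 0.134 mm per year.
B spans 45.2 / 0.134 = 337.31 years ≈ 337 bands.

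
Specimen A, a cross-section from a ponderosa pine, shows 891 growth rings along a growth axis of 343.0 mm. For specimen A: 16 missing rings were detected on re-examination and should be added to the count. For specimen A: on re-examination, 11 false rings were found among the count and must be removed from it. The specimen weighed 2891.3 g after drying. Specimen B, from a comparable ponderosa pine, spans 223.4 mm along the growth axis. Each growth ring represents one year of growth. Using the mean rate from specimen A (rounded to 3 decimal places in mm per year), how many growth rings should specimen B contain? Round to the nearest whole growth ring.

583 growth rings

Specimen A: correcting the raw count gives 891 − 11 + 16 = 896 true growth rings.
A: Mean rate = 343.0 mm / 896 years ≈ 0.383 mm/yr.
For B, 223.4 / 0.383 = 583.29 years ≈ 583 growth rings.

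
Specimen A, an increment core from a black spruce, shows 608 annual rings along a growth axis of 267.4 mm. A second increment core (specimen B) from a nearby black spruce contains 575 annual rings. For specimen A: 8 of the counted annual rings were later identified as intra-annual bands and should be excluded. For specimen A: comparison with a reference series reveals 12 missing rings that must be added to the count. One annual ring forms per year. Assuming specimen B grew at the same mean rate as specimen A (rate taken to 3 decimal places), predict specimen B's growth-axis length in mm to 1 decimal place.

Specimen A: after corrections the count is 608 − 8 + 12 = 612 annual rings.
A: Extension rate ≈ 267.4 / 612 = 0.437 mm/year.
Length of B = 0.437 × 575 = 251.3 mm.

251.3 mm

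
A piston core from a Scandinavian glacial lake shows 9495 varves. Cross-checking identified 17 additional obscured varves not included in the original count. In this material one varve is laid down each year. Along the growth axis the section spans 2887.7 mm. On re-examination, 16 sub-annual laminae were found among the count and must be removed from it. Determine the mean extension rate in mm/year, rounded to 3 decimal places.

After corrections the count is 9495 − 16 + 17 = 9496 varves.
Extension rate ≈ 2887.7 / 9496 = 0.304 mm/year.

0.304 mm/year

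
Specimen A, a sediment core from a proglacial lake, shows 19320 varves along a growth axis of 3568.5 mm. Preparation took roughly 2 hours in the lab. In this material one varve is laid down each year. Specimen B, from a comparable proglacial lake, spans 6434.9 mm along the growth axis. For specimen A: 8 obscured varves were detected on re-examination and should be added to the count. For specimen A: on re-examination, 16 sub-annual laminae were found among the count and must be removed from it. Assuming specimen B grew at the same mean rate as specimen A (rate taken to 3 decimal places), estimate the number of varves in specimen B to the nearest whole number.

34783 varves

Specimen A: after corrections the count is 19320 − 16 + 8 = 19312 varves.
A: 3568.5 mm over 19312 years gives 3568.5 / 19312 ≈ 0.185 mm/year.
Specimen B: 6434.9 mm / 0.185 mm per year = 34783.24 years ≈ 34783 varves.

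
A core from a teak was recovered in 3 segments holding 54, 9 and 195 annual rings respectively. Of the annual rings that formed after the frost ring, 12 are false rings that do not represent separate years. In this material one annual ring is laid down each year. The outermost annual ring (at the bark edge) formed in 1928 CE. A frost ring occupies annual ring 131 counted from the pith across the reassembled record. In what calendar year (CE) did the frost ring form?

1813 CE

Total annual rings = 54 + 9 + 195 = 258.
258 − 131 = 127 annual rings lie beyond the frost ring toward the bark edge.
Removing the 12 false annual rings leaves 127 − 12 = 115 true annual rings beyond the frost ring.
The annual ring at the bark edge is 1928 CE, so the frost ring dates to 1928 − 115 = 1813 CE.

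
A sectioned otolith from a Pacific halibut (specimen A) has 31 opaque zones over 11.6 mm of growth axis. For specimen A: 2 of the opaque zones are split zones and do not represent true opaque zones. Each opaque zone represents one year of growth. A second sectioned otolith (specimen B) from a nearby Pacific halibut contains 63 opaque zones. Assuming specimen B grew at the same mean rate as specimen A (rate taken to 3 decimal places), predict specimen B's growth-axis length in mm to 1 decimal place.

25.2 mm

Specimen A: after corrections the count is 31 − 2 = 29 opaque zones.
A: Mean rate = 11.6 mm / 29 years ≈ 0.400 mm/yr.
Length of B = 0.400 × 63 = 25.2 mm.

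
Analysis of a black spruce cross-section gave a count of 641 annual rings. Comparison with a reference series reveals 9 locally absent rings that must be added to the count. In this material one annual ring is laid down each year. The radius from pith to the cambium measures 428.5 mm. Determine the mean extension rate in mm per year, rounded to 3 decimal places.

0.659 mm per year

Adjusted count: 641 + 9 = 650 annual rings.
428.5 mm over 650 years gives 428.5 / 650 ≈ 0.659 mm per year.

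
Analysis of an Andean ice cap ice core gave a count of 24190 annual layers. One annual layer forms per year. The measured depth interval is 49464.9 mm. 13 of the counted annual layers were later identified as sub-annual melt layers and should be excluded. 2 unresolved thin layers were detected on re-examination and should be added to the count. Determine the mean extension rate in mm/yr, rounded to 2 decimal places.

After corrections the count is 24190 − 13 + 2 = 24179 annual layers.
49464.9 mm over 24179 years gives 49464.9 / 24179 ≈ 2.05 mm/yr.

2.05 mm/yr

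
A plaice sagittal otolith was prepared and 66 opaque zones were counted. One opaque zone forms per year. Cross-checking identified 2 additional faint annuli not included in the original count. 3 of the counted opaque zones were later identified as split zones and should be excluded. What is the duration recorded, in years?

True opaque zone count = 66 − 3 + 2 = 65.
With a one-to-one opaque zone periodicity this is 65 years.

65 years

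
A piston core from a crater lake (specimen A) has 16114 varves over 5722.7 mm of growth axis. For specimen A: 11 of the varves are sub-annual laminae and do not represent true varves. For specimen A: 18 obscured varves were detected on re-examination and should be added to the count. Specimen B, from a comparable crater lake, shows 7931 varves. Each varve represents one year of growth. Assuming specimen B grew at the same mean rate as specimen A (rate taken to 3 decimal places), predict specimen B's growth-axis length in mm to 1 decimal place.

2815.5 mm

Specimen A: adjusted count: 16114 − 11 + 18 = 16121 varves.
A: 5722.7 mm over 16121 years gives 5722.7 / 16121 ≈ 0.355 mm/yr.
For B, 0.355 mm/year × 7931 years = 2815.5 mm.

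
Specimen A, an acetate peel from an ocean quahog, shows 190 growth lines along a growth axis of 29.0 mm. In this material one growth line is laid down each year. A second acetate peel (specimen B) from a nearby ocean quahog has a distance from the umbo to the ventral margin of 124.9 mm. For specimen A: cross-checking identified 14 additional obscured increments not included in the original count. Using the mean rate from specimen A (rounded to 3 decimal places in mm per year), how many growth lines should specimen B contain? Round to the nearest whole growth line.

880 growth lines

Specimen A: adjusted count: 190 + 14 = 204 growth lines.
A: Extension rate ≈ 29.0 / 204 = 0.142 mm/yr.
Specimen B: 124.9 mm / 0.142 mm per year = 879.58 years ≈ 880 growth lines.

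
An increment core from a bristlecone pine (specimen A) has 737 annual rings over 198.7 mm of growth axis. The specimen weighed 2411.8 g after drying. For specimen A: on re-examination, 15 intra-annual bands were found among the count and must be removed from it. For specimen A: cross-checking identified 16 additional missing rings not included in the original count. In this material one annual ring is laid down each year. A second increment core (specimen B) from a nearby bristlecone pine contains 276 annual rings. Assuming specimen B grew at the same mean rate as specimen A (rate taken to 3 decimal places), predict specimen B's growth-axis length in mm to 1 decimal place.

74.2 mm

Specimen A: correcting the raw count gives 737 − 15 + 16 = 738 true annual rings.
A: Mean rate = 198.7 mm / 738 years ≈ 0.269 mm/year.
Length of B = 0.269 × 276 = 74.2 mm.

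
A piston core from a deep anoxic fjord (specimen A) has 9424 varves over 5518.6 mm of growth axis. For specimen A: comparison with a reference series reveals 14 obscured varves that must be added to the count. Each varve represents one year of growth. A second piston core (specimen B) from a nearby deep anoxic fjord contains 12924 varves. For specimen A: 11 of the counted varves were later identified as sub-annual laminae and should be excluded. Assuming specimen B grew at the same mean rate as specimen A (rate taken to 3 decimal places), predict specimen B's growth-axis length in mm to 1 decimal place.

7560.5 mm

Specimen A: after corrections the count is 9424 − 11 + 14 = 9427 varves.
A: 5518.6 mm over 9427 years gives 5518.6 / 9427 ≈ 0.585 mm/year.
For B, 0.585 mm/year × 12924 years = 7560.5 mm.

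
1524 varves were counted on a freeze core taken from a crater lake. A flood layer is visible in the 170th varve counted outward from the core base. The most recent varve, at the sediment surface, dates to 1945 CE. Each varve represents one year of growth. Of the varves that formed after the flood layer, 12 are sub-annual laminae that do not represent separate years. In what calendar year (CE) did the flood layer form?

603 CE

1524 − 170 = 1354 varves lie beyond the flood layer toward the sediment surface.
Excluding 12 false varves: 1354 − 12 = 1342.
1945 − 1342 = 603 CE.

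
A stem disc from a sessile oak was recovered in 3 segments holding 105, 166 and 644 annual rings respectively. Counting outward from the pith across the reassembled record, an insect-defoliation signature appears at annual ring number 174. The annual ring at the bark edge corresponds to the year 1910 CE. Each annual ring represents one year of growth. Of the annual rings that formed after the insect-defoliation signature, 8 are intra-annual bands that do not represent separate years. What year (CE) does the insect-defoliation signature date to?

Total annual rings = 105 + 166 + 644 = 915.
Between annual ring 174 and the bark edge there are 915 − 174 = 741 annual rings.
Excluding 8 false annual rings: 741 − 8 = 733.
Counting back 733 years from 1910 CE places the insect-defoliation signature in 1910 − 733 = 1177 CE.

1177 CE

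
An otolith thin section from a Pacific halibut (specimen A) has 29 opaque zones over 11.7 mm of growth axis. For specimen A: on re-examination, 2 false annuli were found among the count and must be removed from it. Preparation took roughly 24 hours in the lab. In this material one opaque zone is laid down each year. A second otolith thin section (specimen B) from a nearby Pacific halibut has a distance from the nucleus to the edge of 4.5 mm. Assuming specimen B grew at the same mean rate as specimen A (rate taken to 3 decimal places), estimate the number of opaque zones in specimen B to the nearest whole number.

Specimen A: after corrections the count is 29 − 2 = 27 opaque zones.
A: 11.7 mm over 27 years gives 11.7 / 27 ≈ 0.433 mm/year.
For B, 4.5 / 0.433 = 10.39 years ≈ 10 opaque zones.

10 opaque zones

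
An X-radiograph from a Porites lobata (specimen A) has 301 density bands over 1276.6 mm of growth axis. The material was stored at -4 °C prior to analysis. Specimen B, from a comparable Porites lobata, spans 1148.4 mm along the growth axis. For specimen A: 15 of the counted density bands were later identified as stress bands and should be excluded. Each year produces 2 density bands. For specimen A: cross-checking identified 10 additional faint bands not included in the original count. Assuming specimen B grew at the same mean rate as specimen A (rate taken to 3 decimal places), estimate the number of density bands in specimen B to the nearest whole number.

266 density bands

Specimen A: adjusted count: 301 − 15 + 10 = 296 density bands.
Specimen A: dividing by 2 density bands per year: 296 / 2 = 148 years.
A: Extension rate ≈ 1276.6 / 148 = 8.626 mm/year.
B spans 1148.4 / 8.626 = 133.13 years; at 2 density bands per year that is 133.13 × 2 ≈ 266 density bands.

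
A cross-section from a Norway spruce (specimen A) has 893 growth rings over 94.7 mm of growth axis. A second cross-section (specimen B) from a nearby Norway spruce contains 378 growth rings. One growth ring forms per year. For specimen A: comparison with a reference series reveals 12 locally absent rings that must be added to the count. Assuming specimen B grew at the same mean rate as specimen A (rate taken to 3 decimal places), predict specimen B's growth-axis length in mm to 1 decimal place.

39.7 mm

Specimen A: correcting the raw count gives 893 + 12 = 905 true growth rings.
A: Extension rate ≈ 94.7 / 905 = 0.105 mm per year.
For B, 0.105 mm/year × 378 years = 39.7 mm.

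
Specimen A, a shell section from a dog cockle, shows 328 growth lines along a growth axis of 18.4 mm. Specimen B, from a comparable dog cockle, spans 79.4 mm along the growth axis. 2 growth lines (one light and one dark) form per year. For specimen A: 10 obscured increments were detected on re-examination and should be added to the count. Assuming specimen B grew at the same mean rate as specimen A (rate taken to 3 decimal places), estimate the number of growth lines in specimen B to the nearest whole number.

1457 growth lines

Specimen A: adjusted count: 328 + 10 = 338 growth lines.
Specimen A: 338 growth lines at 2 per year is 338 / 2 = 169 years.
A: Extension rate ≈ 18.4 / 169 = 0.109 mm/year.
For B, 79.4 / 0.109 = 728.44 years; at 2 growth lines per year that is 728.44 × 2 ≈ 1457 growth lines.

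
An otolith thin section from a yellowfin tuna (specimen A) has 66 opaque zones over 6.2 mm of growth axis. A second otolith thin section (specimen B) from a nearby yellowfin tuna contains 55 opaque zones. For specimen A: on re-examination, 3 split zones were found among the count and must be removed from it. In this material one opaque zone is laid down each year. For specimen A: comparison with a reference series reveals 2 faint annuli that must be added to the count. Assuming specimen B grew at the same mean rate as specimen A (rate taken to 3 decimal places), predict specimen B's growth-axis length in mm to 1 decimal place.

Specimen A: after corrections the count is 66 − 3 + 2 = 65 opaque zones.
A: 6.2 mm over 65 years gives 6.2 / 65 ≈ 0.095 mm/yr.
B's length ≈ 0.095 × 55 = 5.2 mm.

5.2 mm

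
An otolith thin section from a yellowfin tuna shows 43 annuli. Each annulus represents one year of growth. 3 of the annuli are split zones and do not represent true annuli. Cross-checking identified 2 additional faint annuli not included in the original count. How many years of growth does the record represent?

42 yr

True annulus count = 43 − 3 + 2 = 42.
With a one-to-one annulus periodicity this is 42 years.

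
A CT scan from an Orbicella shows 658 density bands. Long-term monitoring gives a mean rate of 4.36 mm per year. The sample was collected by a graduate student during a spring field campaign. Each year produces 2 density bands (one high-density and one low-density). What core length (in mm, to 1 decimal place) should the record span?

1434.4 mm

Dividing by 2 density bands per year: 658 / 2 = 329 years.
329 years at 4.36 mm/year gives 4.36 × 329 = 1434.4 mm.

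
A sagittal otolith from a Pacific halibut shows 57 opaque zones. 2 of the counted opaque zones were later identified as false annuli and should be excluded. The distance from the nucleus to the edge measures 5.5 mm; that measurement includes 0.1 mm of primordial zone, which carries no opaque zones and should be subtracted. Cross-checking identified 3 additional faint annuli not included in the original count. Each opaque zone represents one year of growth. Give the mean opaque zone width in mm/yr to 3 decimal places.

Correcting the raw count gives 57 − 2 + 3 = 58 true opaque zones.
The growth record spans 5.5 − 0.1 = 5.4 mm.
Extension rate ≈ 5.4 / 58 = 0.093 mm/yr.

0.093 mm/yr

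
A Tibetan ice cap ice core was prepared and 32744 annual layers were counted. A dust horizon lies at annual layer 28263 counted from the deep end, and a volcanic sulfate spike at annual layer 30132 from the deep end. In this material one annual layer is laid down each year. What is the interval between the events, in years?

Separation: 30132 − 28263 = 1869 annual layers.
At one annual layer per year, 1869 years elapsed between them.

1869 years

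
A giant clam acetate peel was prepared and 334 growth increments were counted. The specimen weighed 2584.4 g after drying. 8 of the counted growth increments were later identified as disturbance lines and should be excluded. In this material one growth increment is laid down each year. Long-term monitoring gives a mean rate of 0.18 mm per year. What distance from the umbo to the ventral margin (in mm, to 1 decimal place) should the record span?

58.7 mm

Correcting the raw count gives 334 − 8 = 326 true growth increments.
326 years at 0.18 mm/year gives 0.18 × 326 = 58.7 mm.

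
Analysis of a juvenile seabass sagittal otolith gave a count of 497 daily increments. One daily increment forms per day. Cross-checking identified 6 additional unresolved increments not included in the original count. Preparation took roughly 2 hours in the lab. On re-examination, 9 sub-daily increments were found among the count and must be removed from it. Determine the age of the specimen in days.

After corrections the count is 497 − 9 + 6 = 494 daily increments.
One daily increment per day makes the duration 494 days.

494 days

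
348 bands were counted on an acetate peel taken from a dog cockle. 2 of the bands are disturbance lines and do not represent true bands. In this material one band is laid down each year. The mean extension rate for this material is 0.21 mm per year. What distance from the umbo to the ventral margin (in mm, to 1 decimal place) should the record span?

After corrections the count is 348 − 2 = 346 bands.
Predicted length = 0.21 mm/year × 346 years = 72.7 mm.

72.7 mm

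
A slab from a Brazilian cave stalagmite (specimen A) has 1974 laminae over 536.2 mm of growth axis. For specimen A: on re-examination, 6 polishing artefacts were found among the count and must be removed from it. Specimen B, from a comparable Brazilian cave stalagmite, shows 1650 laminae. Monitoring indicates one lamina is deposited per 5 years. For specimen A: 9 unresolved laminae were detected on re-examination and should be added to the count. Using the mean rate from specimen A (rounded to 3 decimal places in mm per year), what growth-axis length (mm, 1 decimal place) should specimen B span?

445.5 mm

Specimen A: true lamina count = 1974 − 6 + 9 = 1977.
Specimen A: at 5 years per lamina, 1977 × 5 = 9885 years.
A: Mean rate = 536.2 mm / 9885 years ≈ 0.054 mm per year.
Specimen B: 1650 laminae at 5 years each span 1650 × 5 = 8250 years. Length of B = 0.054 × 8250 = 445.5 mm.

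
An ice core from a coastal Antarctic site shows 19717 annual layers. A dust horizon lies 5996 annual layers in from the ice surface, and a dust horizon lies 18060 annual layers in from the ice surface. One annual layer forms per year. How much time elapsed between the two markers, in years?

12064 years

The two markers are separated by 18060 − 5996 = 12064 annual layers.
At one annual layer per year, 12064 years elapsed between them.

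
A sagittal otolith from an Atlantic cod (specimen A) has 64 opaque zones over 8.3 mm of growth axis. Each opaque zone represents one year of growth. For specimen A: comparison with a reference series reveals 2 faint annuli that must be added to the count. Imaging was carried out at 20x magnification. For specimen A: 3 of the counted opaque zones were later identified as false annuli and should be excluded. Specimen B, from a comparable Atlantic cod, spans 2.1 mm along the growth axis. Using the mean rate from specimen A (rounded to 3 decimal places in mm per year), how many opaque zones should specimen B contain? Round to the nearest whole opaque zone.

16 opaque zones

Specimen A: after corrections the count is 64 − 3 + 2 = 63 opaque zones.
A: Mean rate = 8.3 mm / 63 years ≈ 0.132 mm/year.
Specimen B: 2.1 mm / 0.132 mm per year = 15.91 years ≈ 16 opaque zones.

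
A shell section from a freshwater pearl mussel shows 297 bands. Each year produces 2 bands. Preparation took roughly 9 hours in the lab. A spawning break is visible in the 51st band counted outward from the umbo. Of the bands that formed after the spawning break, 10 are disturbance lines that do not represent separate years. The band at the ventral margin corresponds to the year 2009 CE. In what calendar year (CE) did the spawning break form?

The spawning break sits at band 51 from the umbo, so 297 − 51 = 246 bands formed after it.
Removing the 10 false bands leaves 246 − 10 = 236 true bands beyond the spawning break.
Dividing by 2 bands per year: 236 / 2 = 118 years.
2009 − 118 = 1891 CE.

1891 CE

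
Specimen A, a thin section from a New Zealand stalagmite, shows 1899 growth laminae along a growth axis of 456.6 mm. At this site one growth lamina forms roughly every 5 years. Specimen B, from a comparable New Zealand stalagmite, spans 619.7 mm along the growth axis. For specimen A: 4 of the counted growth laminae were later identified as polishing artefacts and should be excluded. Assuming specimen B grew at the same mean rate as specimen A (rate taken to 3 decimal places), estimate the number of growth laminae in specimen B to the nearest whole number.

2582 growth laminae

Specimen A: adjusted count: 1899 − 4 = 1895 growth laminae.
Specimen A: 1895 growth laminae at 5 years each span 1895 × 5 = 9475 years.
A: 456.6 mm over 9475 years gives 456.6 / 9475 ≈ 0.048 mm/yr.
For B, 619.7 / 0.048 = 12910.42 years; at 5 years per growth lamina that is 12910.42 / 5 ≈ 2582 growth laminae.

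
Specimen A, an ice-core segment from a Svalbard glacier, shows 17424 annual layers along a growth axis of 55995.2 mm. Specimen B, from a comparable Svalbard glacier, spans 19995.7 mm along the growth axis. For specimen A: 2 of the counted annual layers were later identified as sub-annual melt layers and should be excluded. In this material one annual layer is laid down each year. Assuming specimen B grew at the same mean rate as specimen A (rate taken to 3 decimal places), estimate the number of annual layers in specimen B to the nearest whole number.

6221 annual layers

Specimen A: correcting the raw count gives 17424 − 2 = 17422 true annual layers.
A: 55995.2 mm over 17422 years gives 55995.2 / 17422 ≈ 3.214 mm per year.
Specimen B: 19995.7 mm / 3.214 mm per year = 6221.44 years ≈ 6221 annual layers.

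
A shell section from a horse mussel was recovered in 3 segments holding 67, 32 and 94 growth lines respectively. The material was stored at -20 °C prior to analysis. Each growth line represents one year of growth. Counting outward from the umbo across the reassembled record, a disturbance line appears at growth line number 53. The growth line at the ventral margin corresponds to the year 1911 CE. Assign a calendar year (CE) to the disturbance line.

1771 CE

Total growth lines = 67 + 32 + 94 = 193.
193 − 53 = 140 growth lines lie beyond the disturbance line toward the ventral margin.
Counting back 140 years from 1911 CE places the disturbance line in 1911 − 140 = 1771 CE.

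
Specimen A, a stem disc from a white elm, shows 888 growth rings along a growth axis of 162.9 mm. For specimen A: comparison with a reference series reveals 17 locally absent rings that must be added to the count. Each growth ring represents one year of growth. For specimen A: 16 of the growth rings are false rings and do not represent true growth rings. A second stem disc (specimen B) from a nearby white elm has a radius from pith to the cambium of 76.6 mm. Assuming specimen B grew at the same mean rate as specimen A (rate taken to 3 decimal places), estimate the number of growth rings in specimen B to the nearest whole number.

419 growth rings

Specimen A: after corrections the count is 888 − 16 + 17 = 889 growth rings.
A: Mean rate = 162.9 mm / 889 years ≈ 0.183 mm/yr.
B spans 76.6 / 0.183 = 418.58 years ≈ 419 growth rings.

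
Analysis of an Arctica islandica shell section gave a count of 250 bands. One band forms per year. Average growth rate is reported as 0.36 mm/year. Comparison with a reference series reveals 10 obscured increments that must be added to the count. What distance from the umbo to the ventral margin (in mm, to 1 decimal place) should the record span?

93.6 mm

After corrections the count is 250 + 10 = 260 bands.
Length ≈ 0.36 × 260 = 93.6 mm.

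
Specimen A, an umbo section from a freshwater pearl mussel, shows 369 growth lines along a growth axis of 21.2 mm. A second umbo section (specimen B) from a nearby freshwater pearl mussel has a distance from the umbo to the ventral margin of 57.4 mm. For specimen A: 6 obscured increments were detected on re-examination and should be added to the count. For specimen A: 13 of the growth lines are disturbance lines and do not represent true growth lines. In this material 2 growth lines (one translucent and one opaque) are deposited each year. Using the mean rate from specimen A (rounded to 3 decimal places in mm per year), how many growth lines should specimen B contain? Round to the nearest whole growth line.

981 growth lines

Specimen A: true growth line count = 369 − 13 + 6 = 362.
Specimen A: with 2 growth lines per year, 362 / 2 = 181 years.
A: Mean rate = 21.2 mm / 181 years ≈ 0.117 mm per year.
B spans 57.4 / 0.117 = 490.60 years; at 2 growth lines per year that is 490.60 × 2 ≈ 981 growth lines.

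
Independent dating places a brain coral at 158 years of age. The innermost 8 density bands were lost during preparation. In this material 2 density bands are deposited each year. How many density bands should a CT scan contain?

Expected density bands: 158 × 2 = 316.
Less the 8 uncaptured density bands: 316 − 8 = 308.

308 density bands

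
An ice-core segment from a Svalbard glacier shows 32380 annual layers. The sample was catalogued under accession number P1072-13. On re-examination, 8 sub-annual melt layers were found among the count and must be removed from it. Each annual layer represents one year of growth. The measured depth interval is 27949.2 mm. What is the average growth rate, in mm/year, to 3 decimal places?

After corrections the count is 32380 − 8 = 32372 annual layers.
27949.2 mm over 32372 years gives 27949.2 / 32372 ≈ 0.863 mm/year.

0.863 mm/year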